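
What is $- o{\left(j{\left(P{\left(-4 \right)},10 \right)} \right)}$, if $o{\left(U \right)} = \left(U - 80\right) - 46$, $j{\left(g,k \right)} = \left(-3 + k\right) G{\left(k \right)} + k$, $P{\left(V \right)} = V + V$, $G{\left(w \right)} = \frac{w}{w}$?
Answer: $109$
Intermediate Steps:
$G{\left(w \right)} = 1$
$P{\left(V \right)} = 2 V$
$j{\left(g,k \right)} = -3 + 2 k$ ($j{\left(g,k \right)} = \left(-3 + k\right) 1 + k = \left(-3 + k\right) + k = -3 + 2 k$)
$o{\left(U \right)} = -126 + U$ ($o{\left(U \right)} = \left(-80 + U\right) - 46 = -126 + U$)
$- o{\left(j{\left(P{\left(-4 \right)},10 \right)} \right)} = - (-126 + \left(-3 + 2 \cdot 10\right)) = - (-126 + \left(-3 + 20\right)) = - (-126 + 17) = \left(-1\right) \left(-109\right) = 109$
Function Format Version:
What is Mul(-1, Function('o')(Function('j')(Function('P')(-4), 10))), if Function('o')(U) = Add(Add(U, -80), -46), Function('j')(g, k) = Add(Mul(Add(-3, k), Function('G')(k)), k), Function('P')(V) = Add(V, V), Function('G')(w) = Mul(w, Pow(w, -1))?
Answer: 109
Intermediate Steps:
Function('G')(w) = 1
Function('P')(V) = Mul(2, V)
Function('j')(g, k) = Add(-3, Mul(2, k)) (Function('j')(g, k) = Add(Mul(Add(-3, k), 1), k) = Add(Add(-3, k), k) = Add(-3, Mul(2, k)))
Function('o')(U) = Add(-126, U) (Function('o')(U) = Add(Add(-80, U), -46) = Add(-126, U))
Mul(-1, Function('o')(Function('j')(Function('P')(-4), 10))) = Mul(-1, Add(-126, Add(-3, Mul(2, 10)))) = Mul(-1, Add(-126, Add(-3, 20))) = Mul(-1, Add(-126, 17)) = Mul(-1, -109) = 109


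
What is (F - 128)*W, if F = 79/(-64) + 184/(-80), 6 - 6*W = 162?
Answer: 547183/160 ≈ 3419.9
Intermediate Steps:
W = -26 (W = 1 - ⅙*162 = 1 - 27 = -26)
F = -1131/320 (F = 79*(-1/64) + 184*(-1/80) = -79/64 - 23/10 = -1131/320 ≈ -3.5344)
(F - 128)*W = (-1131/320 - 128)*(-26) = -42091/320*(-26) = 547183/160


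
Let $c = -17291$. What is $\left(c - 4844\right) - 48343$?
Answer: $-70478$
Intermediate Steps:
$\left(c - 4844\right) - 48343 = \left(-17291 - 4844\right) - 48343 = -22135 - 48343 = -70478$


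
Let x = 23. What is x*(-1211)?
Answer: -27853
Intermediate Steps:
x*(-1211) = 23*(-1211) = -27853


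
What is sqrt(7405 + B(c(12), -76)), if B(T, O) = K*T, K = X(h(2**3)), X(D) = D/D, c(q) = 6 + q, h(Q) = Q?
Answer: sqrt(7423) ≈ 86.157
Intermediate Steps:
X(D) = 1
K = 1
B(T, O) = T (B(T, O) = 1*T = T)
sqrt(7405 + B(c(12), -76)) = sqrt(7405 + (6 + 12)) = sqrt(7405 + 18) = sqrt(7423)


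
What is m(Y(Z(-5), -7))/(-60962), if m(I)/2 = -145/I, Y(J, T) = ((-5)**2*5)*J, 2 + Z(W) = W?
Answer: -29/5334175 ≈ -5.4366e-6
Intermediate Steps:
Z(W) = -2 + W
Y(J, T) = 125*J (Y(J, T) = (25*5)*J = 125*J)
m(I) = -290/I (m(I) = 2*(-145/I) = -290/I)
m(Y(Z(-5), -7))/(-60962) = -290*1/(125*(-2 - 5))/(-60962) = -290/(125*(-7))*(-1/60962) = -290/(-875)*(-1/60962) = -290*(-1/875)*(-1/60962) = (58/175)*(-1/60962) = -29/5334175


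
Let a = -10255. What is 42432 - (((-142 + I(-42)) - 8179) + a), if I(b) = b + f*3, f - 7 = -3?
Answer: 61038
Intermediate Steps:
f = 4 (f = 7 - 3 = 4)
I(b) = 12 + b (I(b) = b + 4*3 = b + 12 = 12 + b)
42432 - (((-142 + I(-42)) - 8179) + a) = 42432 - (((-142 + (12 - 42)) - 8179) - 10255) = 42432 - (((-142 - 30) - 8179) - 10255) = 42432 - ((-172 - 8179) - 10255) = 42432 - (-8351 - 10255) = 42432 - 1*(-18606) = 42432 + 18606 = 61038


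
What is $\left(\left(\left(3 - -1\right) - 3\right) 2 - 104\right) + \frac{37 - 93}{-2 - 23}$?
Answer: $- \frac{2494}{25} \approx -99.76$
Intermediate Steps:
$\left(\left(\left(3 - -1\right) - 3\right) 2 - 104\right) + \frac{37 - 93}{-2 - 23} = \left(\left(\left(3 + 1\right) - 3\right) 2 - 104\right) - \frac{56}{-25} = \left(\left(4 - 3\right) 2 - 104\right) - - \frac{56}{25} = \left(1 \cdot 2 - 104\right) + \frac{56}{25} = \left(2 - 104\right) + \frac{56}{25} = -102 + \frac{56}{25} = - \frac{2494}{25}$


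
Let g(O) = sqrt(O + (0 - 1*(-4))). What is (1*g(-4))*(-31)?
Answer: 0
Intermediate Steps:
g(O) = sqrt(4 + O) (g(O) = sqrt(O + (0 + 4)) = sqrt(O + 4) = sqrt(4 + O))
(1*g(-4))*(-31) = (1*sqrt(4 - 4))*(-31) = (1*sqrt(0))*(-31) = (1*0)*(-31) = 0*(-31) = 0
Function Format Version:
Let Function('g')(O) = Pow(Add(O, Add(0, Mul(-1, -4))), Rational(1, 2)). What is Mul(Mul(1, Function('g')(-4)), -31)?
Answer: 0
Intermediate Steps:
Function('g')(O) = Pow(Add(4, O), Rational(1, 2)) (Function('g')(O) = Pow(Add(O, Add(0, 4)), Rational(1, 2)) = Pow(Add(O, 4), Rational(1, 2)) = Pow(Add(4, O), Rational(1, 2)))
Mul(Mul(1, Function('g')(-4)), -31) = Mul(Mul(1, Pow(Add(4, -4), Rational(1, 2))), -31) = Mul(Mul(1, Pow(0, Rational(1, 2))), -31) = Mul(Mul(1, 0), -31) = Mul(0, -31) = 0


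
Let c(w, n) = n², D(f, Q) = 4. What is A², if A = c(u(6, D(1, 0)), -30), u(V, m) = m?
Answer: 810000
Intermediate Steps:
A = 900 (A = (-30)² = 900)
A² = 900² = 810000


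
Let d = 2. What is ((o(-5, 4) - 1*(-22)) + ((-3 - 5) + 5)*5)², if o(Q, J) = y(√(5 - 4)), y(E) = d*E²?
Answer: 81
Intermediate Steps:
y(E) = 2*E²
o(Q, J) = 2 (o(Q, J) = 2*(√(5 - 4))² = 2*(√1)² = 2*1² = 2*1 = 2)
((o(-5, 4) - 1*(-22)) + ((-3 - 5) + 5)*5)² = ((2 - 1*(-22)) + ((-3 - 5) + 5)*5)² = ((2 + 22) + (-8 + 5)*5)² = (24 - 3*5)² = (24 - 15)² = 9² = 81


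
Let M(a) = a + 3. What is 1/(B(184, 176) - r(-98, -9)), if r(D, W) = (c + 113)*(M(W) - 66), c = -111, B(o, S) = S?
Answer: 1/320 ≈ 0.0031250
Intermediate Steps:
M(a) = 3 + a
r(D, W) = -126 + 2*W (r(D, W) = (-111 + 113)*((3 + W) - 66) = 2*(-63 + W) = -126 + 2*W)
1/(B(184, 176) - r(-98, -9)) = 1/(176 - (-126 + 2*(-9))) = 1/(176 - (-126 - 18)) = 1/(176 - 1*(-144)) = 1/(176 + 144) = 1/320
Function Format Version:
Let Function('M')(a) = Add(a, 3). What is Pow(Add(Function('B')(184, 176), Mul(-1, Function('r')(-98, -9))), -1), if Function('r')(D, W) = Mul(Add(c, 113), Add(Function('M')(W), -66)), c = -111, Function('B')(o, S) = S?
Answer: Rational(1, 320) ≈ 0.0031250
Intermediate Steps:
Function('M')(a) = Add(3, a)
Function('r')(D, W) = Add(-126, Mul(2, W)) (Function('r')(D, W) = Mul(Add(-111, 113), Add(Add(3, W), -66)) = Mul(2, Add(-63, W)) = Add(-126, Mul(2, W)))
Pow(Add(Function('B')(184, 176), Mul(-1, Function('r')(-98, -9))), -1) = Pow(Add(176, Mul(-1, Add(-126, Mul(2, -9)))), -1) = Pow(Add(176, Mul(-1, Add(-126, -18))), -1) = Pow(Add(176, Mul(-1, -144)), -1) = Pow(Add(176, 144), -1) = Pow(320, -1) = Rational(1, 320)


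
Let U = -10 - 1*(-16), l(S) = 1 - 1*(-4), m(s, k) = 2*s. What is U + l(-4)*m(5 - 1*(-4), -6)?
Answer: 96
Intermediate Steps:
l(S) = 5 (l(S) = 1 + 4 = 5)
U = 6 (U = -10 + 16 = 6)
U + l(-4)*m(5 - 1*(-4), -6) = 6 + 5*(2*(5 - 1*(-4))) = 6 + 5*(2*(5 + 4)) = 6 + 5*(2*9) = 6 + 5*18 = 6 + 90 = 96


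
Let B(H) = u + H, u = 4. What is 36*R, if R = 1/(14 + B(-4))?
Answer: 18/7 ≈ 2.5714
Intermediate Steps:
B(H) = 4 + H
R = 1/14 (R = 1/(14 + (4 - 4)) = 1/(14 + 0) = 1/14 ≈ 0.071429)
36*R = 36*(1/14) = 18/7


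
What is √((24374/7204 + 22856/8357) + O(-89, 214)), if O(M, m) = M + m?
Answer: √118809645354196394/30101914 ≈ 11.451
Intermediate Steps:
√((24374/7204 + 22856/8357) + O(-89, 214)) = √((24374/7204 + 22856/8357) + (-89 + 214)) = √((24374*(1/7204) + 22856*(1/8357)) + 125) = √((12187/3602 + 22856/8357) + 125) = √(184174071/30101914 + 125) = √(3946913321/30101914) = √118809645354196394/30101914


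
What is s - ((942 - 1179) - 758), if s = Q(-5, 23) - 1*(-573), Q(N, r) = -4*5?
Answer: 1548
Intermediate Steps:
Q(N, r) = -20
s = 553 (s = -20 - 1*(-573) = -20 + 573 = 553)
s - ((942 - 1179) - 758) = 553 - ((942 - 1179) - 758) = 553 - (-237 - 758) = 553 - 1*(-995) = 553 + 995 = 1548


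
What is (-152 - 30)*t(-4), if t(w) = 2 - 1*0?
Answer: -364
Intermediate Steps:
t(w) = 2 (t(w) = 2 + 0 = 2)
(-152 - 30)*t(-4) = (-152 - 30)*2 = -182*2 = -364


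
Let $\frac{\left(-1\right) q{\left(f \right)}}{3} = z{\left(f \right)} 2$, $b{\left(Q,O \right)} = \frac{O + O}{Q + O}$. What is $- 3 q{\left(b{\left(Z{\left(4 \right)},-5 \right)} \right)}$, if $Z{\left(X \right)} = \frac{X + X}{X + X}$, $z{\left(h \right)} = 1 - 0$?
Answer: $18$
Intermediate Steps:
$z{\left(h \right)} = 1$ ($z{\left(h \right)} = 1 + 0 = 1$)
$Z{\left(X \right)} = 1$ ($Z{\left(X \right)} = \frac{2 X}{2 X} = 2 X \frac{1}{2 X} = 1$)
$b{\left(Q,O \right)} = \frac{2 O}{O + Q}$
$q{\left(f \right)} = -6$ ($q{\left(f \right)} = - 3 \cdot 1 \cdot 2 = \left(-3\right) 2 = -6$)
$- 3 q{\left(b{\left(Z{\left(4 \right)},-5 \right)} \right)} = \left(-3\right) \left(-6\right) = 18$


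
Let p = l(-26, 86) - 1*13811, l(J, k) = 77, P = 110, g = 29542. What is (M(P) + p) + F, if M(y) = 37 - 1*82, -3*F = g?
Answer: -70879/3 ≈ -23626.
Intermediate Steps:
F = -29542/3 (F = -⅓*29542 = -29542/3 ≈ -9847.3)
M(y) = -45 (M(y) = 37 - 82 = -45)
p = -13734 (p = 77 - 1*13811 = 77 - 13811 = -13734)
(M(P) + p) + F = (-45 - 13734) - 29542/3 = -13779 - 29542/3 = -70879/3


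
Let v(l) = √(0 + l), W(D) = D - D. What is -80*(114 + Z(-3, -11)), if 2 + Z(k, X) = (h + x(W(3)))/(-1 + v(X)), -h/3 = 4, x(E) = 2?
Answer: -27080/3 - 200*I*√11/3 ≈ -9026.7 - 221.11*I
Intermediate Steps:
W(D) = 0
h = -12 (h = -3*4 = -12)
v(l) = √l
Z(k, X) = -2 - 10/(-1 + √X) (Z(k, X) = -2 + (-12 + 2)/(-1 + √X) = -2 - 10/(-1 + √X))
-80*(114 + Z(-3, -11)) = -80*(114 + 2*(-4 - √(-11))/(-1 + √(-11))) = -80*(114 + 2*(-4 - I*√11)/(-1 + I*√11)) = -9120 - 160*(-4 - I*√11)/(-1 + I*√11)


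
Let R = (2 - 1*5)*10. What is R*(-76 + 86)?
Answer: -300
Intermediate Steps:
R = -30 (R = (2 - 5)*10 = -3*10 = -30)
R*(-76 + 86) = -30*(-76 + 86) = -30*10 = -300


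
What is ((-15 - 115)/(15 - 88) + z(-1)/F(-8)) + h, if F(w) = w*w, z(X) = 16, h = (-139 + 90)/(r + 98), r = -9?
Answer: 38469/25988 ≈ 1.4803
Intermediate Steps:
h = -49/89 (h = (-139 + 90)/(-9 + 98) = -49/89 ≈ -0.55056)
F(w) = w**2
((-15 - 115)/(15 - 88) + z(-1)/F(-8)) + h = ((-15 - 115)/(15 - 88) + 16/((-8)**2)) - 49/89 = (-130/(-73) + 16/64) - 49/89 = (-130*(-1/73) + 16*(1/64)) - 49/89 = (130/73 + 1/4) - 49/89 = 593/292 - 49/89 = 38469/25988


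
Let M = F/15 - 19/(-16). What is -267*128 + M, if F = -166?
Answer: -8204611/240 ≈ -34186.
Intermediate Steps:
M = -2371/240 (M = -166/15 - 19/(-16) = -166*1/15 - 19*(-1/16) = -166/15 + 19/16 = -2371/240 ≈ -9.8792)
-267*128 + M = -267*128 - 2371/240 = -34176 - 2371/240 = -8204611/240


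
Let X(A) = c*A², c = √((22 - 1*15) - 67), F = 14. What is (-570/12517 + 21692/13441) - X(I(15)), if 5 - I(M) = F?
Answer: 263857394/168240997 - 162*I*√15 ≈ 1.5683 - 627.42*I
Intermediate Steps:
c = 2*I*√15 (c = √((22 - 15) - 67) = √(7 - 67) = √(-60) = 2*I*√15 ≈ 7.746*I)
I(M) = -9 (I(M) = 5 - 1*14 = 5 - 14 = -9)
X(A) = 2*I*√15*A² (X(A) = (2*I*√15)*A² = 2*I*√15*A²)
(-570/12517 + 21692/13441) - X(I(15)) = (-570/12517 + 21692/13441) - 2*I*√15*(-9)² = (-570*1/12517 + 21692*(1/13441)) - 2*I*√15*81 = (-570/12517 + 21692/13441) - 162*I*√15 = 263857394/168240997 - 162*I*√15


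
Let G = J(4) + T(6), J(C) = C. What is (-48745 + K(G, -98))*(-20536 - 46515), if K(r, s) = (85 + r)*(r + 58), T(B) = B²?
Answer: 2447026245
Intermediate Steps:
G = 40 (G = 4 + 6² = 4 + 36 = 40)
K(r, s) = (58 + r)*(85 + r) (K(r, s) = (85 + r)*(58 + r) = (58 + r)*(85 + r))
(-48745 + K(G, -98))*(-20536 - 46515) = (-48745 + (4930 + 40² + 143*40))*(-20536 - 46515) = (-48745 + (4930 + 1600 + 5720))*(-67051) = (-48745 + 12250)*(-67051) = -36495*(-67051) = 2447026245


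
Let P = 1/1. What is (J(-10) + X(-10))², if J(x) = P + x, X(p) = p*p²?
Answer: 1018081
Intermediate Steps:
X(p) = p³
P = 1
J(x) = 1 + x
(J(-10) + X(-10))² = ((1 - 10) + (-10)³)² = (-9 - 1000)² = (-1009)² = 1018081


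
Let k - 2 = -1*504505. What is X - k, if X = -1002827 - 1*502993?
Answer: -1001317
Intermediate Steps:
k = -504503 (k = 2 - 1*504505 = 2 - 504505 = -504503)
X = -1505820 (X = -1002827 - 502993 = -1505820)
X - k = -1505820 - 1*(-504503) = -1505820 + 504503 = -1001317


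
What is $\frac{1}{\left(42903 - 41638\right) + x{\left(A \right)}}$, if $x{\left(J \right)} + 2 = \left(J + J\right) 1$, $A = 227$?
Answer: $\frac{1}{1717} \approx 0.00058241$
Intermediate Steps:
$x{\left(J \right)} = -2 + 2 J$ ($x{\left(J \right)} = -2 + \left(J + J\right) 1 = -2 + 2 J 1 = -2 + 2 J$)
$\frac{1}{\left(42903 - 41638\right) + x{\left(A \right)}} = \frac{1}{\left(42903 - 41638\right) + \left(-2 + 2 \cdot 227\right)} = \frac{1}{\left(42903 - 41638\right) + \left(-2 + 454\right)} = \frac{1}{1265 + 452} = \frac{1}{1717}$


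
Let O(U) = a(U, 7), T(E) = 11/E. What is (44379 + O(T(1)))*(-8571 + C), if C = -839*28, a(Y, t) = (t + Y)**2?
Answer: -1433312289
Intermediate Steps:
a(Y, t) = (Y + t)**2
C = -23492
O(U) = (7 + U)**2 (O(U) = (U + 7)**2 = (7 + U)**2)
(44379 + O(T(1)))*(-8571 + C) = (44379 + (7 + 11/1)**2)*(-8571 - 23492) = (44379 + (7 + 11*1)**2)*(-32063) = (44379 + (7 + 11)**2)*(-32063) = (44379 + 18**2)*(-32063) = (44379 + 324)*(-32063) = 44703*(-32063) = -1433312289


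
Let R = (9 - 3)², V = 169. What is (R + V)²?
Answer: 42025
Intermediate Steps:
R = 36 (R = 6² = 36)
(R + V)² = (36 + 169)² = 205² = 42025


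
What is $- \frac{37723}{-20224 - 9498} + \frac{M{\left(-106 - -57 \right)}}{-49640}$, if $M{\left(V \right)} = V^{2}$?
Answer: $\frac{128657657}{105385720} \approx 1.2208$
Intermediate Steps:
$- \frac{37723}{-20224 - 9498} + \frac{M{\left(-106 - -57 \right)}}{-49640} = - \frac{37723}{-20224 - 9498} + \frac{\left(-106 - -57\right)^{2}}{-49640} = - \frac{37723}{-29722} + \left(-106 + 57\right)^{2} \left(- \frac{1}{49640}\right) = \left(-37723\right) \left(- \frac{1}{29722}\right) + \left(-49\right)^{2} \left(- \frac{1}{49640}\right) = \frac{5389}{4246} + 2401 \left(- \frac{1}{49640}\right) = \frac{5389}{4246} - \frac{2401}{49640} = \frac{128657657}{105385720}$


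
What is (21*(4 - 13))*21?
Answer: -3969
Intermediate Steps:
(21*(4 - 13))*21 = (21*(-9))*21 = -189*21 = -3969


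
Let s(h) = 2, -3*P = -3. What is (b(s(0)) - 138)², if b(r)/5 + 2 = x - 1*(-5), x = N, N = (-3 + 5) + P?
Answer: 11664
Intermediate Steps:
P = 1 (P = -⅓*(-3) = 1)
N = 3 (N = (-3 + 5) + 1 = 2 + 1 = 3)
x = 3
b(r) = 30 (b(r) = -10 + 5*(3 - 1*(-5)) = -10 + 5*(3 + 5) = -10 + 5*8 = -10 + 40 = 30)
(b(s(0)) - 138)² = (30 - 138)² = (-108)² = 11664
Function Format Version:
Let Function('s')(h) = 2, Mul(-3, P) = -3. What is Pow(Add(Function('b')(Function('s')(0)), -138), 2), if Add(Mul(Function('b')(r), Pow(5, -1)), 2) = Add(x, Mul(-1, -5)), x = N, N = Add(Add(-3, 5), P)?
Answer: 11664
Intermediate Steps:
P = 1 (P = Mul(Rational(-1, 3), -3) = 1)
N = 3 (N = Add(Add(-3, 5), 1) = Add(2, 1) = 3)
x = 3
Function('b')(r) = 30 (Function('b')(r) = Add(-10, Mul(5, Add(3, Mul(-1, -5)))) = Add(-10, Mul(5, Add(3, 5))) = Add(-10, Mul(5, 8)) = Add(-10, 40) = 30)
Pow(Add(Function('b')(Function('s')(0)), -138), 2) = Pow(Add(30, -138), 2) = Pow(-108, 2) = 11664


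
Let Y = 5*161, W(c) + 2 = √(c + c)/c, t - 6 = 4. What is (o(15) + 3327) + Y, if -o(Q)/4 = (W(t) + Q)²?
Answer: 17276/5 - 104*√5/5 ≈ 3408.7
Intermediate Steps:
t = 10 (t = 6 + 4 = 10)
W(c) = -2 + √2/√c (W(c) = -2 + √(c + c)/c = -2 + √(2*c)/c = -2 + (√2*√c)/c = -2 + √2/√c)
Y = 805
o(Q) = -4*(-2 + Q + √5/5)² (o(Q) = -4*((-2 + √2/√10) + Q)² = -4*((-2 + √2*(√10/10)) + Q)² = -4*((-2 + √5/5) + Q)² = -4*(-2 + Q + √5/5)²)
(o(15) + 3327) + Y = (-4*(-10 + √5 + 5*15)²/25 + 3327) + 805 = (-4*(-10 + √5 + 75)²/25 + 3327) + 805 = (-4*(65 + √5)²/25 + 3327) + 805 = (3327 - 4*(65 + √5)²/25) + 805 = 4132 - 4*(65 + √5)²/25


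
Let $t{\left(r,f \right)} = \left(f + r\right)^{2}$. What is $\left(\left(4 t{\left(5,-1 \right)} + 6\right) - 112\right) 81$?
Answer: $-3402$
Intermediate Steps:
$\left(\left(4 t{\left(5,-1 \right)} + 6\right) - 112\right) 81 = \left(\left(4 \left(-1 + 5\right)^{2} + 6\right) - 112\right) 81 = \left(\left(4 \cdot 4^{2} + 6\right) - 112\right) 81 = \left(\left(4 \cdot 16 + 6\right) - 112\right) 81 = \left(\left(64 + 6\right) - 112\right) 81 = \left(70 - 112\right) 81 = \left(-42\right) 81 = -3402$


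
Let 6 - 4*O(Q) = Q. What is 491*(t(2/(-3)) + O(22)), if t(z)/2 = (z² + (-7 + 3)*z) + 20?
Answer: 186580/9 ≈ 20731.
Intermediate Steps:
O(Q) = 3/2 - Q/4
t(z) = 40 - 8*z + 2*z² (t(z) = 2*((z² + (-7 + 3)*z) + 20) = 2*((z² - 4*z) + 20) = 2*(20 + z² - 4*z) = 40 - 8*z + 2*z²)
491*(t(2/(-3)) + O(22)) = 491*((40 - 16/(-3) + 2*(2/(-3))²) + (3/2 - ¼*22)) = 491*((40 - 16*(-1)/3 + 2*(2*(-⅓))²) + (3/2 - 11/2)) = 491*((40 - 8*(-⅔) + 2*(-⅔)²) - 4) = 491*((40 + 16/3 + 2*(4/9)) - 4) = 491*((40 + 16/3 + 8/9) - 4) = 491*(416/9 - 4) = 491*(380/9) = 186580/9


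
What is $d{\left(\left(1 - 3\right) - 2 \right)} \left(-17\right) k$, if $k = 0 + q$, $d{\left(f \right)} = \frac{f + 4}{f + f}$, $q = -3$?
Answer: $0$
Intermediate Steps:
$d{\left(f \right)} = \frac{4 + f}{2 f}$
$k = -3$ ($k = 0 - 3 = -3$)
$d{\left(\left(1 - 3\right) - 2 \right)} \left(-17\right) k = \frac{4 + \left(\left(1 - 3\right) - 2\right)}{2 \left(\left(1 - 3\right) - 2\right)} \left(-17\right) \left(-3\right) = \frac{4 - 4}{2 \left(-2 - 2\right)} \left(-17\right) \left(-3\right) = \frac{4 - 4}{2 \left(-4\right)} \left(-17\right) \left(-3\right) = \frac{1}{2} \left(- \frac{1}{4}\right) 0 \left(-17\right) \left(-3\right) = 0 \left(-17\right) \left(-3\right) = 0 \left(-3\right) = 0$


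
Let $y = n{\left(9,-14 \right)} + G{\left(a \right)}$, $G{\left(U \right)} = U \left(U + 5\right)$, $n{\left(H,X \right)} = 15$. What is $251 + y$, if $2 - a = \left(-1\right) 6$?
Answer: $370$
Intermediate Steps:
$a = 8$ ($a = 2 - \left(-1\right) 6 = 2 - -6 = 2 + 6 = 8$)
$G{\left(U \right)} = U \left(5 + U\right)$
$y = 119$ ($y = 15 + 8 \left(5 + 8\right) = 15 + 8 \cdot 13 = 15 + 104 = 119$)
$251 + y = 251 + 119 = 370$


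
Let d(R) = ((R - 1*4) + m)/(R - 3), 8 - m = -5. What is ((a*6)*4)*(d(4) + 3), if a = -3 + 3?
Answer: 0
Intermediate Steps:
m = 13 (m = 8 - 1*(-5) = 8 + 5 = 13)
a = 0
d(R) = (9 + R)/(-3 + R) (d(R) = ((R - 1*4) + 13)/(R - 3) = ((R - 4) + 13)/(-3 + R) = ((-4 + R) + 13)/(-3 + R) = (9 + R)/(-3 + R))
((a*6)*4)*(d(4) + 3) = ((0*6)*4)*((9 + 4)/(-3 + 4) + 3) = (0*4)*(13/1 + 3) = 0*(1*13 + 3) = 0*(13 + 3) = 0*16 = 0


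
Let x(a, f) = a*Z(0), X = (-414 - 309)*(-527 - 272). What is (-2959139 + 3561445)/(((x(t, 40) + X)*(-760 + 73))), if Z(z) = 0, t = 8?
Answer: -602306/396864099 ≈ -0.0015177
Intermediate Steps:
X = 577677 (X = -723*(-799) = 577677)
x(a, f) = 0 (x(a, f) = a*0 = 0)
(-2959139 + 3561445)/(((x(t, 40) + X)*(-760 + 73))) = (-2959139 + 3561445)/(((0 + 577677)*(-760 + 73))) = 602306/((577677*(-687))) = 602306/(-396864099) = 602306*(-1/396864099) = -602306/396864099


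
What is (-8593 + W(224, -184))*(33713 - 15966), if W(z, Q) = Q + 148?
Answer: -153138863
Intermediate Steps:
W(z, Q) = 148 + Q
(-8593 + W(224, -184))*(33713 - 15966) = (-8593 + (148 - 184))*(33713 - 15966) = (-8593 - 36)*17747 = -8629*17747 = -153138863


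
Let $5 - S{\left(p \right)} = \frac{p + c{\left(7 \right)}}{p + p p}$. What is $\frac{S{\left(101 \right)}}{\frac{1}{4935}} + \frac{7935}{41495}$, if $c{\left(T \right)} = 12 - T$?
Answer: $\frac{350882702089}{14249383} \approx 24624.0$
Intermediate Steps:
$S{\left(p \right)} = 5 - \frac{5 + p}{p + p^{2}}$ ($S{\left(p \right)} = 5 - \frac{p + \left(12 - 7\right)}{p + p p} = 5 - \frac{p + \left(12 - 7\right)}{p + p^{2}} = 5 - \frac{p + 5}{p + p^{2}} = 5 - \frac{5 + p}{p + p^{2}}$)
$\frac{S{\left(101 \right)}}{\frac{1}{4935}} + \frac{7935}{41495} = \frac{\frac{1}{101} \frac{1}{1 + 101} \left(-5 + 4 \cdot 101 + 5 \cdot 101^{2}\right)}{\frac{1}{4935}} + \frac{7935}{41495} = \frac{-5 + 404 + 5 \cdot 10201}{101 \cdot 102} \frac{1}{\frac{1}{4935}} + 7935 \cdot \frac{1}{41495} = \frac{1}{101} \cdot \frac{1}{102} \left(-5 + 404 + 51005\right) 4935 + \frac{1587}{8299} = \frac{1}{101} \cdot \frac{1}{102} \cdot 51404 \cdot 4935 + \frac{1587}{8299} = \frac{25702}{5151} \cdot 4935 + \frac{1587}{8299} = \frac{42279790}{1717} + \frac{1587}{8299} = \frac{350882702089}{14249383}$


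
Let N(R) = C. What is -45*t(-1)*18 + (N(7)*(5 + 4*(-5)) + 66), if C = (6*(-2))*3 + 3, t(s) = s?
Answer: 1371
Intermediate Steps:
C = -33 (C = -12*3 + 3 = -36 + 3 = -33)
N(R) = -33
-45*t(-1)*18 + (N(7)*(5 + 4*(-5)) + 66) = -45*(-1)*18 + (-33*(5 + 4*(-5)) + 66) = 45*18 + (-33*(5 - 20) + 66) = 810 + (-33*(-15) + 66) = 810 + (495 + 66) = 810 + 561 = 1371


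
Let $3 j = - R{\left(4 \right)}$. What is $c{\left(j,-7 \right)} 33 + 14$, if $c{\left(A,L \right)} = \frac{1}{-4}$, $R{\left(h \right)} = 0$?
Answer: $\frac{23}{4} \approx 5.75$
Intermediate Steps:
$j = 0$ ($j = \frac{\left(-1\right) 0}{3} = \frac{1}{3} \cdot 0 = 0$)
$c{\left(A,L \right)} = - \frac{1}{4}$
$c{\left(j,-7 \right)} 33 + 14 = \left(- \frac{1}{4}\right) 33 + 14 = - \frac{33}{4} + 14 = \frac{23}{4}$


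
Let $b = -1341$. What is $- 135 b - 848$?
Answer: $180187$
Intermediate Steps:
$- 135 b - 848 = \left(-135\right) \left(-1341\right) - 848 = 181035 - 848 = 180187$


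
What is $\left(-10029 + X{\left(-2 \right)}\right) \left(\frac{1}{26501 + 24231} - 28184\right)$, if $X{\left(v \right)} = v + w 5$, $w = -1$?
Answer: $\frac{3587445193683}{12683} \approx 2.8285 \cdot 10^{8}$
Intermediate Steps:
$X{\left(v \right)} = -5 + v$ ($X{\left(v \right)} = v - 5 = -5 + v$)
$\left(-10029 + X{\left(-2 \right)}\right) \left(\frac{1}{26501 + 24231} - 28184\right) = \left(-10029 - 7\right) \left(\frac{1}{26501 + 24231} - 28184\right) = \left(-10029 - 7\right) \left(\frac{1}{50732} - 28184\right) = - 10036 \left(\frac{1}{50732} - 28184\right) = \left(-10036\right) \left(- \frac{1429830687}{50732}\right) = \frac{3587445193683}{12683}$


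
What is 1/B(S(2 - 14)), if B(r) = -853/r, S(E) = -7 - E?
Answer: -5/853 ≈ -0.0058617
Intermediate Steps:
1/B(S(2 - 14)) = 1/(-853/(-7 - (2 - 14))) = 1/(-853/(-7 - 1*(-12))) = 1/(-853/(-7 + 12)) = 1/(-853/5) = -5/853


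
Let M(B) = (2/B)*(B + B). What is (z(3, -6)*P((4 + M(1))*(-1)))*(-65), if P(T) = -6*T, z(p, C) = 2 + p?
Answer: -15600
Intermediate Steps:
M(B) = 4 (M(B) = (2/B)*(2*B) = 4)
(z(3, -6)*P((4 + M(1))*(-1)))*(-65) = ((2 + 3)*(-6*(4 + 4)*(-1)))*(-65) = (5*(-48*(-1)))*(-65) = (5*(-6*(-8)))*(-65) = (5*48)*(-65) = 240*(-65) = -15600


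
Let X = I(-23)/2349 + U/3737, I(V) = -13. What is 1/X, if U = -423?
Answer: -8778213/1042208 ≈ -8.4227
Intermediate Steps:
X = -1042208/8778213 (X = -13/2349 - 423/3737 = -1042208/8778213 ≈ -0.11873)
1/X = 1/(-1042208/8778213) = -8778213/1042208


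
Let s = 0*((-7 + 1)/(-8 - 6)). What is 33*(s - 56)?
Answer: -1848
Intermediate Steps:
s = 0 (s = 0*(-6/(-14)) = 0*(-6*(-1/14)) = 0*(3/7) = 0)
33*(s - 56) = 33*(0 - 56) = 33*(-56) = -1848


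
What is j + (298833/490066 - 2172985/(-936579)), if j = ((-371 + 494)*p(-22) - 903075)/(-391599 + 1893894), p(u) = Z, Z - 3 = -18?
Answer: 106994751604153309/45968777206604742 ≈ 2.3276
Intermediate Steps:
Z = -15 (Z = 3 - 18 = -15)
p(u) = -15
j = -60328/100153 (j = ((-371 + 494)*(-15) - 903075)/(-391599 + 1893894) = (123*(-15) - 903075)/1502295 = (-1845 - 903075)*(1/1502295) = -904920*1/1502295 = -60328/100153 ≈ -0.60236)
j + (298833/490066 - 2172985/(-936579)) = -60328/100153 + (298833/490066 - 2172985/(-936579)) = -60328/100153 + (298833*(1/490066) - 2172985*(-1/936579)) = -60328/100153 + (298833/490066 + 2172985/936579) = -60328/100153 + 1344786779317/458985524214 = 106994751604153309/45968777206604742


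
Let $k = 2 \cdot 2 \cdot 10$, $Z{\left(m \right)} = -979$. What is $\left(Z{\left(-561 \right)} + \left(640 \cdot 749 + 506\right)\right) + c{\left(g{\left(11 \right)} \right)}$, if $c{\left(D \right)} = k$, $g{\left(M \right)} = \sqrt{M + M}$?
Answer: $478927$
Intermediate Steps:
$k = 40$ ($k = 4 \cdot 10 = 40$)
$g{\left(M \right)} = \sqrt{2} \sqrt{M}$ ($g{\left(M \right)} = \sqrt{2 M} = \sqrt{2} \sqrt{M}$)
$c{\left(D \right)} = 40$
$\left(Z{\left(-561 \right)} + \left(640 \cdot 749 + 506\right)\right) + c{\left(g{\left(11 \right)} \right)} = \left(-979 + \left(640 \cdot 749 + 506\right)\right) + 40 = \left(-979 + \left(479360 + 506\right)\right) + 40 = \left(-979 + 479866\right) + 40 = 478887 + 40 = 478927$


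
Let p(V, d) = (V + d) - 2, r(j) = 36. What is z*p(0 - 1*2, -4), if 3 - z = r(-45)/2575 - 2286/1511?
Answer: -140036232/3890825 ≈ -35.991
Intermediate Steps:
p(V, d) = -2 + V + d
z = 17504529/3890825 (z = 3 - (36/2575 - 2286/1511) = 3 - 1*(-5832054/3890825) = 3 + 5832054/3890825 = 17504529/3890825 ≈ 4.4989)
z*p(0 - 1*2, -4) = 17504529*(-2 + (0 - 1*2) - 4)/3890825 = 17504529*(-2 + (0 - 2) - 4)/3890825 = 17504529*(-2 - 2 - 4)/3890825 = (17504529/3890825)*(-8) = -140036232/3890825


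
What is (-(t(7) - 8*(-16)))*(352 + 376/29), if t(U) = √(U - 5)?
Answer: -1354752/29 - 10584*√2/29 ≈ -47232.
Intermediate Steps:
t(U) = √(-5 + U)
(-(t(7) - 8*(-16)))*(352 + 376/29) = (-(√(-5 + 7) - 8*(-16)))*(352 + 376/29) = (-(√2 + 128))*(352 + 376*(1/29)) = (-(128 + √2))*(352 + 376/29) = (-128 - √2)*(10584/29) = -1354752/29 - 10584*√2/29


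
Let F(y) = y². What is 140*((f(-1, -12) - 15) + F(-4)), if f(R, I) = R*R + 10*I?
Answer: -16520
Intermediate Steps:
f(R, I) = R² + 10*I
140*((f(-1, -12) - 15) + F(-4)) = 140*((((-1)² + 10*(-12)) - 15) + (-4)²) = 140*(((1 - 120) - 15) + 16) = 140*((-119 - 15) + 16) = 140*(-134 + 16) = 140*(-118) = -16520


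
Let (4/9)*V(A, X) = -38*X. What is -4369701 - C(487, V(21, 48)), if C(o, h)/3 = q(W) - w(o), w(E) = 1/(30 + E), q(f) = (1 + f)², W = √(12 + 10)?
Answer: -2259171087/517 - 6*√22 ≈ -4.3698e+6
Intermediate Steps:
W = √22 ≈ 4.6904
V(A, X) = -171*X/2 (V(A, X) = 9*(-38*X)/4 = -171*X/2)
C(o, h) = -3/(30 + o) + 3*(1 + √22)² (C(o, h) = 3*((1 + √22)² - 1/(30 + o)) = -3/(30 + o) + 3*(1 + √22)²)
-4369701 - C(487, V(21, 48)) = -4369701 - 3*(-1 + (1 + √22)²*(30 + 487))/(30 + 487) = -4369701 - 3*(-1 + (1 + √22)²*517)/517 = -4369701 - 3*(-1 + 517*(1 + √22)²)/517 = -4369701 - (-3/517 + 3*(1 + √22)²) = -4369701 + (3/517 - 3*(1 + √22)²) = -2259135414/517 - 3*(1 + √22)²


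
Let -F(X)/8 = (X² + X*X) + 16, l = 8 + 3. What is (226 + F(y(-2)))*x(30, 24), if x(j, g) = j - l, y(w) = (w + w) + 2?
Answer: 646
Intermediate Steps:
y(w) = 2 + 2*w (y(w) = 2*w + 2 = 2 + 2*w)
l = 11
F(X) = -128 - 16*X² (F(X) = -8*((X² + X*X) + 16) = -8*((X² + X²) + 16) = -8*(2*X² + 16) = -8*(16 + 2*X²) = -128 - 16*X²)
x(j, g) = -11 + j (x(j, g) = j - 1*11 = j - 11 = -11 + j)
(226 + F(y(-2)))*x(30, 24) = (226 + (-128 - 16*(2 + 2*(-2))²))*(-11 + 30) = (226 + (-128 - 16*(2 - 4)²))*19 = (226 + (-128 - 16*(-2)²))*19 = (226 + (-128 - 16*4))*19 = (226 + (-128 - 64))*19 = (226 - 192)*19 = 34*19 = 646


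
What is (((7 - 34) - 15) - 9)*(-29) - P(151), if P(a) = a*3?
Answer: 1026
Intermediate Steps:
P(a) = 3*a
(((7 - 34) - 15) - 9)*(-29) - P(151) = (((7 - 34) - 15) - 9)*(-29) - 3*151 = ((-27 - 15) - 9)*(-29) - 1*453 = (-42 - 9)*(-29) - 453 = -51*(-29) - 453 = 1479 - 453 = 1026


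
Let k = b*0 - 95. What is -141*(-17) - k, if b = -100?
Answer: 2492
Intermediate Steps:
k = -95 (k = -100*0 - 95 = 0 - 95 = -95)
-141*(-17) - k = -141*(-17) - 1*(-95) = 2397 + 95 = 2492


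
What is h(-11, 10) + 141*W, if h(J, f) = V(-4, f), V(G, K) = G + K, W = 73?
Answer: 10299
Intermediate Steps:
h(J, f) = -4 + f
h(-11, 10) + 141*W = (-4 + 10) + 141*73 = 6 + 10293 = 10299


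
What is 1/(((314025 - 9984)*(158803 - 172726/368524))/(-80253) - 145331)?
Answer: -1643064254/1227302216336401 ≈ -1.3388e-6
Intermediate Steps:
1/(((314025 - 9984)*(158803 - 172726/368524))/(-80253) - 145331) = 1/((304041*(158803 - 172726*1/368524))*(-1/80253) - 145331) = 1/((304041*(158803 - 86363/184262))*(-1/80253) - 145331) = 1/((304041*(29261272023/184262))*(-1/80253) - 145331) = 1/((8896626407144943/184262)*(-1/80253) - 145331) = 1/(-988514045238327/1643064254 - 145331) = 1/(-1227302216336401/1643064254) = -1643064254/1227302216336401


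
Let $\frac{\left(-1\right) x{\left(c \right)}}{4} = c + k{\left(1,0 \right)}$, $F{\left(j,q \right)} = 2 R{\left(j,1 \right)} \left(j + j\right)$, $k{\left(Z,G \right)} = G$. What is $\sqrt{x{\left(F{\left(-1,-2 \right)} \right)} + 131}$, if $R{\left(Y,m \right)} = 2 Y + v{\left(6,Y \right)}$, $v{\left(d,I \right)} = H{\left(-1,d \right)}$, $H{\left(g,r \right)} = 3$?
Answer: $7 \sqrt{3} \approx 12.124$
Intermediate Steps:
$v{\left(d,I \right)} = 3$
$R{\left(Y,m \right)} = 3 + 2 Y$ ($R{\left(Y,m \right)} = 2 Y + 3 = 3 + 2 Y$)
$F{\left(j,q \right)} = 4 j \left(3 + 2 j\right)$ ($F{\left(j,q \right)} = 2 \left(3 + 2 j\right) \left(j + j\right) = 2 \left(3 + 2 j\right) 2 j = 2 \cdot 2 j \left(3 + 2 j\right) = 4 j \left(3 + 2 j\right)$)
$x{\left(c \right)} = - 4 c$ ($x{\left(c \right)} = - 4 \left(c + 0\right) = - 4 c$)
$\sqrt{x{\left(F{\left(-1,-2 \right)} \right)} + 131} = \sqrt{- 4 \cdot 4 \left(-1\right) \left(3 + 2 \left(-1\right)\right) + 131} = \sqrt{- 4 \cdot 4 \left(-1\right) \left(3 - 2\right) + 131} = \sqrt{- 4 \cdot 4 \left(-1\right) 1 + 131} = \sqrt{\left(-4\right) \left(-4\right) + 131} = \sqrt{16 + 131} = \sqrt{147} = 7 \sqrt{3}$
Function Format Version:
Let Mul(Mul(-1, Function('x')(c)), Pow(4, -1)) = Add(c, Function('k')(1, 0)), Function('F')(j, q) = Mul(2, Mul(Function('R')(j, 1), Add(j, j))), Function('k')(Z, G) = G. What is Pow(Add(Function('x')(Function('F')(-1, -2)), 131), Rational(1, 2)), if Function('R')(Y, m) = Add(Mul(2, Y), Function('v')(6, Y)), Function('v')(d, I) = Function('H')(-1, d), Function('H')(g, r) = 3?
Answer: Mul(7, Pow(3, Rational(1, 2))) ≈ 12.124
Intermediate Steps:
Function('v')(d, I) = 3
Function('R')(Y, m) = Add(3, Mul(2, Y)) (Function('R')(Y, m) = Add(Mul(2, Y), 3) = Add(3, Mul(2, Y)))
Function('F')(j, q) = Mul(4, j, Add(3, Mul(2, j))) (Function('F')(j, q) = Mul(2, Mul(Add(3, Mul(2, j)), Add(j, j))) = Mul(2, Mul(Add(3, Mul(2, j)), Mul(2, j))) = Mul(2, Mul(2, j, Add(3, Mul(2, j)))) = Mul(4, j, Add(3, Mul(2, j))))
Function('x')(c) = Mul(-4, c) (Function('x')(c) = Mul(-4, Add(c, 0)) = Mul(-4, c))
Pow(Add(Function('x')(Function('F')(-1, -2)), 131), Rational(1, 2)) = Pow(Add(Mul(-4, Mul(4, -1, Add(3, Mul(2, -1)))), 131), Rational(1, 2)) = Pow(Add(Mul(-4, Mul(4, -1, Add(3, -2))), 131), Rational(1, 2)) = Pow(Add(Mul(-4, Mul(4, -1, 1)), 131), Rational(1, 2)) = Pow(Add(Mul(-4, -4), 131), Rational(1, 2)) = Pow(Add(16, 131), Rational(1, 2)) = Pow(147, Rational(1, 2)) = Mul(7, Pow(3, Rational(1, 2)))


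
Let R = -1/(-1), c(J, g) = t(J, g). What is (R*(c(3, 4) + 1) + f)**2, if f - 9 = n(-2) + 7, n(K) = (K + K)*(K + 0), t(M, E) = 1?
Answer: 676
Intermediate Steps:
c(J, g) = 1
n(K) = 2*K**2 (n(K) = (2*K)*K = 2*K**2)
R = 1 (R = -1*(-1) = 1)
f = 24 (f = 9 + (2*(-2)**2 + 7) = 9 + (2*4 + 7) = 9 + (8 + 7) = 9 + 15 = 24)
(R*(c(3, 4) + 1) + f)**2 = (1*(1 + 1) + 24)**2 = (1*2 + 24)**2 = (2 + 24)**2 = 26**2 = 676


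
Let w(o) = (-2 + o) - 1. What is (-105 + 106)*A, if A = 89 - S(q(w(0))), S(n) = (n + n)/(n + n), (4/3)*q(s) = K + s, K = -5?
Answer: 88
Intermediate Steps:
w(o) = -3 + o
q(s) = -15/4 + 3*s/4 (q(s) = 3*(-5 + s)/4 = -15/4 + 3*s/4)
S(n) = 1 (S(n) = (2*n)/((2*n)) = (2*n)*(1/(2*n)) = 1)
A = 88 (A = 89 - 1*1 = 89 - 1 = 88)
(-105 + 106)*A = (-105 + 106)*88 = 1*88 = 88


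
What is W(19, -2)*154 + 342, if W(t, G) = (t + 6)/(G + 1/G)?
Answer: -1198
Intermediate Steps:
W(t, G) = (6 + t)/(G + 1/G)
W(19, -2)*154 + 342 = -2*(6 + 19)/(1 + (-2)**2)*154 + 342 = -2*25/(1 + 4)*154 + 342 = -2*25/5*154 + 342 = -2*1/5*25*154 + 342 = -10*154 + 342 = -1540 + 342 = -1198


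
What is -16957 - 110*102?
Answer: -28177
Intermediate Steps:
-16957 - 110*102 = -16957 - 1*11220 = -16957 - 11220 = -28177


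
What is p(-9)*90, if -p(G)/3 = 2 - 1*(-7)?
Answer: -2430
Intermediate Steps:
p(G) = -27 (p(G) = -3*(2 - 1*(-7)) = -3*(2 + 7) = -3*9 = -27)
p(-9)*90 = -27*90 = -2430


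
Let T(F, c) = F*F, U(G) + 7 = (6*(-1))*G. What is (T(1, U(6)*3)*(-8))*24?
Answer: -192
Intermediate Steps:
U(G) = -7 - 6*G (U(G) = -7 + (6*(-1))*G = -7 - 6*G)
T(F, c) = F**2
(T(1, U(6)*3)*(-8))*24 = (1**2*(-8))*24 = (1*(-8))*24 = -8*24 = -192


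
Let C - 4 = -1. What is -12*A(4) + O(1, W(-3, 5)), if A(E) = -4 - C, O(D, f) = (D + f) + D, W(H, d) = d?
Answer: 91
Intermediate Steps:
C = 3 (C = 4 - 1 = 3)
O(D, f) = f + 2*D
A(E) = -7 (A(E) = -4 - 1*3 = -4 - 3 = -7)
-12*A(4) + O(1, W(-3, 5)) = -12*(-7) + (5 + 2*1) = 84 + (5 + 2) = 84 + 7 = 91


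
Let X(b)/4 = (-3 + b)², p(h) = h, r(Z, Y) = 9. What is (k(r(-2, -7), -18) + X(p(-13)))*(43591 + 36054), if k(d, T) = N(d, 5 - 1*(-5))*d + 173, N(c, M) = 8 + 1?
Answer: 101786310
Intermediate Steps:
X(b) = 4*(-3 + b)²
N(c, M) = 9
k(d, T) = 173 + 9*d (k(d, T) = 9*d + 173 = 173 + 9*d)
(k(r(-2, -7), -18) + X(p(-13)))*(43591 + 36054) = ((173 + 9*9) + 4*(-3 - 13)²)*(43591 + 36054) = ((173 + 81) + 4*(-16)²)*79645 = (254 + 4*256)*79645 = (254 + 1024)*79645 = 1278*79645 = 101786310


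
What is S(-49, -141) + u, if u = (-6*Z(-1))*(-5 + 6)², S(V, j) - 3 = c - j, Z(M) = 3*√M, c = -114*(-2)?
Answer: 372 - 18*I ≈ 372.0 - 18.0*I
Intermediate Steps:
c = 228
S(V, j) = 231 - j (S(V, j) = 3 + (228 - j) = 231 - j)
u = -18*I (u = (-18*√(-1))*(-5 + 6)² = -18*I*1² = -18*I*1 = -18*I ≈ -18.0*I)
S(-49, -141) + u = (231 - 1*(-141)) - 18*I = (231 + 141) - 18*I = 372 - 18*I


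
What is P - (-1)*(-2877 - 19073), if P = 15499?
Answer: -6451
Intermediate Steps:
P - (-1)*(-2877 - 19073) = 15499 - (-1)*(-2877 - 19073) = 15499 - (-1)*(-21950) = 15499 - 1*21950 = 15499 - 21950 = -6451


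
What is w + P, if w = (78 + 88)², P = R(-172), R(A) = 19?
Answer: 27575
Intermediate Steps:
P = 19
w = 27556 (w = 166² = 27556)
w + P = 27556 + 19 = 27575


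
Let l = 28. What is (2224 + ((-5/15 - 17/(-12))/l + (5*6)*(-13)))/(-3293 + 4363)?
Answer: 616237/359520 ≈ 1.7141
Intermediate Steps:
(2224 + ((-5/15 - 17/(-12))/l + (5*6)*(-13)))/(-3293 + 4363) = (2224 + ((-5/15 - 17/(-12))/28 + (5*6)*(-13)))/(-3293 + 4363) = (2224 + ((-5*1/15 - 17*(-1/12))*(1/28) + 30*(-13)))/1070 = (2224 + ((-1/3 + 17/12)*(1/28) - 390))*(1/1070) = (2224 + ((13/12)*(1/28) - 390))*(1/1070) = (2224 + (13/336 - 390))*(1/1070) = (2224 - 131027/336)*(1/1070) = (616237/336)*(1/1070) = 616237/359520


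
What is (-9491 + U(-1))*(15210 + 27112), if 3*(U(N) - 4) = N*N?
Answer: -1204484120/3 ≈ -4.0149e+8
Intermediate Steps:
U(N) = 4 + N²/3 (U(N) = 4 + (N*N)/3 = 4 + N²/3)
(-9491 + U(-1))*(15210 + 27112) = (-9491 + (4 + (⅓)*(-1)²))*(15210 + 27112) = (-9491 + (4 + (⅓)*1))*42322 = (-9491 + (4 + ⅓))*42322 = (-9491 + 13/3)*42322 = -28460/3*42322 = -1204484120/3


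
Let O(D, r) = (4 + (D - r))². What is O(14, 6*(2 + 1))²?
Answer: 0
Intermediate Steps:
O(D, r) = (4 + D - r)²
O(14, 6*(2 + 1))² = ((4 + 14 - 6*(2 + 1))²)² = ((4 + 14 - 6*3)²)² = ((4 + 14 - 1*18)²)² = ((4 + 14 - 18)²)² = (0²)² = 0² = 0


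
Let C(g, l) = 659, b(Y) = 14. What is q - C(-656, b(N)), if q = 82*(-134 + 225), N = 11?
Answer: 6803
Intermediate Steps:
q = 7462 (q = 82*91 = 7462)
q - C(-656, b(N)) = 7462 - 1*659 = 7462 - 659 = 6803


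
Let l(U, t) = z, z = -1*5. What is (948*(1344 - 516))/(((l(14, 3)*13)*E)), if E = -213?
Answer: 261648/4615 ≈ 56.695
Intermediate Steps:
z = -5
l(U, t) = -5
(948*(1344 - 516))/(((l(14, 3)*13)*E)) = (948*(1344 - 516))/((-5*13*(-213))) = (948*828)/((-65*(-213))) = 784944/13845 = 784944*(1/13845) = 261648/4615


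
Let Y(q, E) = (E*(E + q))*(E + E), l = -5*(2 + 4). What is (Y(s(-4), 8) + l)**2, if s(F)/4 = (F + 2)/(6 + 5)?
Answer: 98208100/121 ≈ 8.1164e+5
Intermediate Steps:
l = -30 (l = -5*6 = -30)
s(F) = 8/11 + 4*F/11 (s(F) = 4*((F + 2)/(6 + 5)) = 4*((2 + F)/11) = 4*((2 + F)*(1/11)) = 4*(2/11 + F/11) = 8/11 + 4*F/11)
Y(q, E) = 2*E**2*(E + q) (Y(q, E) = (E*(E + q))*(2*E) = 2*E**2*(E + q))
(Y(s(-4), 8) + l)**2 = (2*8**2*(8 + (8/11 + (4/11)*(-4))) - 30)**2 = (2*64*(8 + (8/11 - 16/11)) - 30)**2 = (2*64*(8 - 8/11) - 30)**2 = (2*64*(80/11) - 30)**2 = (10240/11 - 30)**2 = (9910/11)**2 = 98208100/121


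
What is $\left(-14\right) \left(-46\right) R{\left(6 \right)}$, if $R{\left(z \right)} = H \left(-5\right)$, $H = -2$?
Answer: $6440$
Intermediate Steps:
$R{\left(z \right)} = 10$ ($R{\left(z \right)} = \left(-2\right) \left(-5\right) = 10$)
$\left(-14\right) \left(-46\right) R{\left(6 \right)} = \left(-14\right) \left(-46\right) 10 = 644 \cdot 10 = 6440$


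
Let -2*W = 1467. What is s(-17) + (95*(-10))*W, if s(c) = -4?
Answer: 696821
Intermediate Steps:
W = -1467/2 (W = -½*1467 = -1467/2 ≈ -733.50)
s(-17) + (95*(-10))*W = -4 + (95*(-10))*(-1467/2) = -4 - 950*(-1467/2) = -4 + 696825 = 696821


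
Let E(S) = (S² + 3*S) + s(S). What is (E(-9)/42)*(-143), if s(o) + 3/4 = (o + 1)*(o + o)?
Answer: -37609/56 ≈ -671.59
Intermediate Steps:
s(o) = -¾ + 2*o*(1 + o) (s(o) = -¾ + (o + 1)*(o + o) = -¾ + (1 + o)*(2*o) = -¾ + 2*o*(1 + o))
E(S) = -¾ + 3*S² + 5*S (E(S) = (S² + 3*S) + (-¾ + 2*S + 2*S²) = -¾ + 3*S² + 5*S)
(E(-9)/42)*(-143) = ((-¾ + 3*(-9)² + 5*(-9))/42)*(-143) = ((-¾ + 3*81 - 45)/42)*(-143) = ((-¾ + 243 - 45)/42)*(-143) = ((1/42)*(789/4))*(-143) = (263/56)*(-143) = -37609/56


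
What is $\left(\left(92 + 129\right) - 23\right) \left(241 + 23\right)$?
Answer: $52272$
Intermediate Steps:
$\left(\left(92 + 129\right) - 23\right) \left(241 + 23\right) = \left(221 - 23\right) 264 = 198 \cdot 264 = 52272$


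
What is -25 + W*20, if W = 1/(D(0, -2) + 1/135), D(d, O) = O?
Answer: -9425/269 ≈ -35.037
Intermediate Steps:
W = -135/269 (W = 1/(-2 + 1/135) = 1/(-269/135) = -135/269 ≈ -0.50186)
-25 + W*20 = -25 - 135/269*20 = -25 - 2700/269 = -9425/269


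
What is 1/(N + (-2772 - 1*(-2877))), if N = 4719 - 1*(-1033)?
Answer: 1/5857 ≈ 0.00017074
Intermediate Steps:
N = 5752 (N = 4719 + 1033 = 5752)
1/(N + (-2772 - 1*(-2877))) = 1/(5752 + (-2772 - 1*(-2877))) = 1/(5752 + (-2772 + 2877)) = 1/(5752 + 105) = 1/5857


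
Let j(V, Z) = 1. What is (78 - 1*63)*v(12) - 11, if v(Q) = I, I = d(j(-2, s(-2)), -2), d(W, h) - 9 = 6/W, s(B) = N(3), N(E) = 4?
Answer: 214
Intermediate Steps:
s(B) = 4
d(W, h) = 9 + 6/W
I = 15 (I = 9 + 6/1 = 9 + 6*1 = 9 + 6 = 15)
v(Q) = 15
(78 - 1*63)*v(12) - 11 = (78 - 1*63)*15 - 11 = (78 - 63)*15 - 11 = 15*15 - 11 = 225 - 11 = 214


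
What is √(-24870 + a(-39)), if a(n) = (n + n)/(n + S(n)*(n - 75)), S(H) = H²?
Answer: 2*I*√122956090234/4447 ≈ 157.7*I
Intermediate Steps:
a(n) = 2*n/(n + n²*(-75 + n)) (a(n) = (n + n)/(n + n²*(n - 75)) = (2*n)/(n + n²*(-75 + n)) = 2*n/(n + n²*(-75 + n)))
√(-24870 + a(-39)) = √(-24870 + 2/(1 + (-39)² - 75*(-39))) = √(-24870 + 2/(1 + 1521 + 2925)) = √(-24870 + 2/4447) = √(-110596888/4447) = 2*I*√122956090234/4447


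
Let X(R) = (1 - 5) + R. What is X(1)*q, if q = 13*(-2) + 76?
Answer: -150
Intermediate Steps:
X(R) = -4 + R
q = 50 (q = -26 + 76 = 50)
X(1)*q = (-4 + 1)*50 = -3*50 = -150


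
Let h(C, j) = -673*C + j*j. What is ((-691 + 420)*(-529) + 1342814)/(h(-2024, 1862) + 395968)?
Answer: 28041/98588 ≈ 0.28443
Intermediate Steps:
h(C, j) = j**2 - 673*C (h(C, j) = -673*C + j**2 = j**2 - 673*C)
((-691 + 420)*(-529) + 1342814)/(h(-2024, 1862) + 395968) = ((-691 + 420)*(-529) + 1342814)/((1862**2 - 673*(-2024)) + 395968) = (-271*(-529) + 1342814)/((3467044 + 1362152) + 395968) = (143359 + 1342814)/(4829196 + 395968) = 1486173/5225164 = 1486173*(1/5225164) = 28041/98588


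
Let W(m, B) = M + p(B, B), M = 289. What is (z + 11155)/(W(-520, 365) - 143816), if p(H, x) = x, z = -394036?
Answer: 382881/143162 ≈ 2.6745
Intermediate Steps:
W(m, B) = 289 + B
(z + 11155)/(W(-520, 365) - 143816) = (-394036 + 11155)/((289 + 365) - 143816) = -382881/(654 - 143816) = -382881/(-143162) = -382881*(-1/143162) = 382881/143162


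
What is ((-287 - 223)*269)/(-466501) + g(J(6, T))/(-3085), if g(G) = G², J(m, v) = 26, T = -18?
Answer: 107876474/1439155585 ≈ 0.074958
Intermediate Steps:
((-287 - 223)*269)/(-466501) + g(J(6, T))/(-3085) = ((-287 - 223)*269)/(-466501) + 26²/(-3085) = -510*269*(-1/466501) + 676*(-1/3085) = -137190*(-1/466501) - 676/3085 = 137190/466501 - 676/3085 = 107876474/1439155585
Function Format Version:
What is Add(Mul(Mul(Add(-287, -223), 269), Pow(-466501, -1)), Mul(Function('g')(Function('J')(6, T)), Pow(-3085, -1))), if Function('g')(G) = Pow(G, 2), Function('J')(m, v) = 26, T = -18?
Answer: Rational(107876474, 1439155585) ≈ 0.074958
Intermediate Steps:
Add(Mul(Mul(Add(-287, -223), 269), Pow(-466501, -1)), Mul(Function('g')(Function('J')(6, T)), Pow(-3085, -1))) = Add(Mul(Mul(Add(-287, -223), 269), Pow(-466501, -1)), Mul(Pow(26, 2), Pow(-3085, -1))) = Add(Mul(Mul(-510, 269), Rational(-1, 466501)), Mul(676, Rational(-1, 3085))) = Add(Mul(-137190, Rational(-1, 466501)), Rational(-676, 3085)) = Add(Rational(137190, 466501), Rational(-676, 3085)) = Rational(107876474, 1439155585)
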